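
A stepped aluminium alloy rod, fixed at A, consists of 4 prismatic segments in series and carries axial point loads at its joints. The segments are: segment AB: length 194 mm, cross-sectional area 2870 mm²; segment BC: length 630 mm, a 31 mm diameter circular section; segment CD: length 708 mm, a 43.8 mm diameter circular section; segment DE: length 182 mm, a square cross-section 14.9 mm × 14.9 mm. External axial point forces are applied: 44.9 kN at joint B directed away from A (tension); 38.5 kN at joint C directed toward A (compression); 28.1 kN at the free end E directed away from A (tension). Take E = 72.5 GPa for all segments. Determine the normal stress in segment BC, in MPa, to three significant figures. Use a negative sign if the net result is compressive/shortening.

-13.8 MPa

Internal axial forces (sectioning from the free end, tension +): N_DE = 28.1 kN, N_CD = 28.1 kN, N_BC = -10.4 kN, N_AB = 34.5 kN.
A_BC = 754.8 mm².
σ_BC = N_BC/A_BC = -10400/754.8 = -13.78 MPa.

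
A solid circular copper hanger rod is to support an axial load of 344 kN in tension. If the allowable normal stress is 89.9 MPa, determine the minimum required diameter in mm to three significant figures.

Required area A ≥ P/σ_allow = 344000/89.9 = 3826 mm².
For a solid circular section, d ≥ √(4A/π) = 69.8 mm.

69.8 mm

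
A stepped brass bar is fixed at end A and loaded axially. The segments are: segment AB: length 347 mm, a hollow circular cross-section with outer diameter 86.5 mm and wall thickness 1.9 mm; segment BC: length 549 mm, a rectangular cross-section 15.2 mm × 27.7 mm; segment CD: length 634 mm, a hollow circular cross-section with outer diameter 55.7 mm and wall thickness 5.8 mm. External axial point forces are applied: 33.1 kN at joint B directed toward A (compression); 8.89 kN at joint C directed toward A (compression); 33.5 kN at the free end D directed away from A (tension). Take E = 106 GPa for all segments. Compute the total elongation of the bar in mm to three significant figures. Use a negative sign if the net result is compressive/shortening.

0.468 mm

Internal axial forces (sectioning from the free end, tension +): N_CD = 33.5 kN, N_BC = 24.61 kN, N_AB = -8.49 kN.
A_AB = 505 mm².
A_BC = 421 mm².
A_CD = 909.2 mm².
δ_AB = -8490·347/(505·106000) = -0.05504 mm
δ_BC = 24610·549/(421·106000) = 0.3027 mm
δ_CD = 33500·634/(909.2·106000) = 0.2204 mm
δ = Σδ_i = 0.4681 mm.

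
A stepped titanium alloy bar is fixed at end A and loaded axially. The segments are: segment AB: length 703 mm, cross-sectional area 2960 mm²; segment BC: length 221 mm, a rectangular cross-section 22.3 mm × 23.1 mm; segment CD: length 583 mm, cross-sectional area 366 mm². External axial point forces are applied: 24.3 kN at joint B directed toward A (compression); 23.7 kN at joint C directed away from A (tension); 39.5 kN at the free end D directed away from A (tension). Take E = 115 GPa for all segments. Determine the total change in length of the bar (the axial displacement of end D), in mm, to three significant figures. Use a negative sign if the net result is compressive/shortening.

Internal axial forces (sectioning from the free end, tension +): N_CD = 39.5 kN, N_BC = 63.2 kN, N_AB = 38.9 kN.
A_BC = 515.1 mm².
δ_AB = 38900·703/(2960·115000) = 0.08034 mm
δ_BC = 63200·221/(515.1·115000) = 0.2358 mm
δ_CD = 39500·583/(366·115000) = 0.5471 mm
δ = Σδ_i = 0.8632 mm.

0.863 mm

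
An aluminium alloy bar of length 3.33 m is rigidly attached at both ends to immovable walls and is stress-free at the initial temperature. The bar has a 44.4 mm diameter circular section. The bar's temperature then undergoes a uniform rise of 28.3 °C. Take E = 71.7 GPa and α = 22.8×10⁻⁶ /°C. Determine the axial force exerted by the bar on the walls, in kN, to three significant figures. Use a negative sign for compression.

Free thermal expansion αLΔT = 22.8e-6 · 3330 · 28.3 = 2.149 mm.
The walls impose strain ε = −(2.149)/3330 = -6.4524e-04; σ = Eε = 71700 · -6.4524e-04 = -46.26 MPa.
Wall reaction R = σ·A = -46.26·1548 = -71630 N = -71.63 kN.

-71.6 kN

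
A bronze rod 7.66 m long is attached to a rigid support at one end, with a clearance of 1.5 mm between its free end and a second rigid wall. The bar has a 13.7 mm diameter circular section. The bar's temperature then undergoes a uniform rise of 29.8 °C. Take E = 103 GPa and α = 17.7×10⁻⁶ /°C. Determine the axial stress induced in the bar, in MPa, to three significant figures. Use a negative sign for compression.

Free thermal expansion αLΔT = 17.7e-6 · 7660 · 29.8 = 4.04 mm.
The walls engage after the gap closes; constrained expansion = 4.04 − 1.5 = 2.54 mm.
The walls impose strain ε = −(2.54)/7660 = -3.3164e-04; σ = Eε = 103000 · -3.3164e-04 = -34.16 MPa.

-34.2 MPa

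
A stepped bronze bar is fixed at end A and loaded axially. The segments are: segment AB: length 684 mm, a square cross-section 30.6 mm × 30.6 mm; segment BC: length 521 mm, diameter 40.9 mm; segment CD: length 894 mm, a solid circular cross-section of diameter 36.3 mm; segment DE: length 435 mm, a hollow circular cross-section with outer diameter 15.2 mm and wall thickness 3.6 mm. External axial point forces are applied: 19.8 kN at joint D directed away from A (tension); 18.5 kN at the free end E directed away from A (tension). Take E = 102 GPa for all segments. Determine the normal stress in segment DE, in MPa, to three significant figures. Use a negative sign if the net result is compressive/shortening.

Internal axial forces (sectioning from the free end, tension +): N_DE = 18.5 kN, N_CD = 38.3 kN, N_BC = 38.3 kN, N_AB = 38.3 kN.
A_DE = 131.2 mm².
σ_DE = N_DE/A_DE = 18500/131.2 = 141 MPa.

141 MPa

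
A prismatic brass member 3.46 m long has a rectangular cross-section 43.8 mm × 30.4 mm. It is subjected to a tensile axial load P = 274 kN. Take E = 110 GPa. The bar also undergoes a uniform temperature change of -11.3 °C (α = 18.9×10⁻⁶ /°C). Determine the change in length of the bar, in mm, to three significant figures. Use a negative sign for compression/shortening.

A = 1332 mm².
δ_mech = NL/(AE) = 274000·3460/(1332·110000) = 6.473 mm.
δ_thermal = αLΔT = 18.9e-6·3460·-11.3 = -0.739 mm.
δ = δ_mech + δ_thermal = 5.734 mm.

5.73 mm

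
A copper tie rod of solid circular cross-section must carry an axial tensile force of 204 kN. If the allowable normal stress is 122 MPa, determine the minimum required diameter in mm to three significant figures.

46.1 mm

Required area A ≥ P/σ_allow = 204000/122 = 1672 mm².
For a solid circular section, d ≥ √(4A/π) = 46.14 mm.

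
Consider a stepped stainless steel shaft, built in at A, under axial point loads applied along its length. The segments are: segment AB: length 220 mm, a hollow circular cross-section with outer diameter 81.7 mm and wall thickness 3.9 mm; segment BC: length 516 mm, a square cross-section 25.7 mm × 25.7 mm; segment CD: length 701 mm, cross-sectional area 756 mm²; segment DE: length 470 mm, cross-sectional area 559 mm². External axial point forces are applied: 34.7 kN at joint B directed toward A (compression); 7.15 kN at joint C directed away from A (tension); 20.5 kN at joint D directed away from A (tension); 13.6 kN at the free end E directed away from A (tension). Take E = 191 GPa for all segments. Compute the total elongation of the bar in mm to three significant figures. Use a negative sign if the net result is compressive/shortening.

Internal axial forces (sectioning from the free end, tension +): N_DE = 13.6 kN, N_CD = 34.1 kN, N_BC = 41.25 kN, N_AB = 6.55 kN.
A_AB = 953.2 mm².
A_BC = 660.5 mm².
δ_AB = 6550·220/(953.2·191000) = 0.007915 mm
δ_BC = 41250·516/(660.5·191000) = 0.1687 mm
δ_CD = 34100·701/(756·191000) = 0.1655 mm
δ_DE = 13600·470/(559·191000) = 0.05987 mm
δ = Σδ_i = 0.4021 mm.

0.402 mm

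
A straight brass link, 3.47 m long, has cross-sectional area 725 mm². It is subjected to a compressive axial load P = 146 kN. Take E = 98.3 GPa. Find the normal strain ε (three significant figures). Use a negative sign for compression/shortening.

σ = N/A = -201.4 MPa; ε = σ/E = -201.4/98300 = -2.049e-03.

-0.00205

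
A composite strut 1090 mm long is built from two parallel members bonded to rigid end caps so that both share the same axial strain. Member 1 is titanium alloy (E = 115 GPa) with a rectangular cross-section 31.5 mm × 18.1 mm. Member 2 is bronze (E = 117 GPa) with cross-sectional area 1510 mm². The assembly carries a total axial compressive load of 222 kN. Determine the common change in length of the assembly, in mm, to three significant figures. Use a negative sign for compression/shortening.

A_1 = 570.2 mm².
Equal strain + equilibrium ⇒ each member carries load in proportion to AE: A₁E₁ = 65570000 N, A₂E₂ = 176700000 N, ΣAE = 242200000 N.
δ = PL/ΣAE = -222000·1090/242200000 = -0.9989 mm.

-0.999 mm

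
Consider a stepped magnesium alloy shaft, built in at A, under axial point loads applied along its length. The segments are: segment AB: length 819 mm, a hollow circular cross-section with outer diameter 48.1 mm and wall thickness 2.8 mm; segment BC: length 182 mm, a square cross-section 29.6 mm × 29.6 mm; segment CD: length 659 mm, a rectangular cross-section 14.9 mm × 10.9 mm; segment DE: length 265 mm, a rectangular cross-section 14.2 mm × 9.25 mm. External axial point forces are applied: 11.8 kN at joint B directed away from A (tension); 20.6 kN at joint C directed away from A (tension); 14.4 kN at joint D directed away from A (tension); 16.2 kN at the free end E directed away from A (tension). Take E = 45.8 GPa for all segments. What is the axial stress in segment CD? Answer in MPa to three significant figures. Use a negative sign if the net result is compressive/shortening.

188 MPa

Internal axial forces (sectioning from the free end, tension +): N_DE = 16.2 kN, N_CD = 30.6 kN, N_BC = 51.2 kN, N_AB = 63 kN.
A_CD = 162.4 mm².
σ_CD = N_CD/A_CD = 30600/162.4 = 188.4 MPa.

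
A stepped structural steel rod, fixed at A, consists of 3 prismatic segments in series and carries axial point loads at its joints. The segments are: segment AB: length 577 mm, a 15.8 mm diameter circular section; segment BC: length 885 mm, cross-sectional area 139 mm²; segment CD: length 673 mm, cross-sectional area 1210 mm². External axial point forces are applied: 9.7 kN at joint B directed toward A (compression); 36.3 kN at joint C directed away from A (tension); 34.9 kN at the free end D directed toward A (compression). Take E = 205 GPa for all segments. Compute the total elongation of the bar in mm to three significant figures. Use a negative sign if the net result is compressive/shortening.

-0.170 mm

Internal axial forces (sectioning from the free end, tension +): N_CD = -34.9 kN, N_BC = 1.4 kN, N_AB = -8.3 kN.
A_AB = 196.1 mm².
δ_AB = -8300·577/(196.1·205000) = -0.1192 mm
δ_BC = 1400·885/(139·205000) = 0.04348 mm
δ_CD = -34900·673/(1210·205000) = -0.09469 mm
δ = Σδ_i = -0.1704 mm.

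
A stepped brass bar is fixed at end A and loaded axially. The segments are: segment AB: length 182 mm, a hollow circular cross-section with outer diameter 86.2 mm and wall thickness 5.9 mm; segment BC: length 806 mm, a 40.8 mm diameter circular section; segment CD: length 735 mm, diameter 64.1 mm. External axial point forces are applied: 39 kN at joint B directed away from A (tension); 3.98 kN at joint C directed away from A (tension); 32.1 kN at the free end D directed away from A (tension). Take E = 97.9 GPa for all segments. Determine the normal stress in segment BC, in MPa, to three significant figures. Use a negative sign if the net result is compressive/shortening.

27.6 MPa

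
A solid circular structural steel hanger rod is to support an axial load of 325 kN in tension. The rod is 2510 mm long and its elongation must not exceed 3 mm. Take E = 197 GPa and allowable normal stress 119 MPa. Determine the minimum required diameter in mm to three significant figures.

59.0 mm

Required area A ≥ P/σ_allow = 325000/119 = 2731 mm².
For a solid circular section, d ≥ √(4A/π) = 58.97 mm.
Elongation limit: A ≥ PL/(Eδ_allow) = 325000·2510/(197000·3) = 1380 mm² ⇒ d ≥ 41.92 mm.
The stress limit governs.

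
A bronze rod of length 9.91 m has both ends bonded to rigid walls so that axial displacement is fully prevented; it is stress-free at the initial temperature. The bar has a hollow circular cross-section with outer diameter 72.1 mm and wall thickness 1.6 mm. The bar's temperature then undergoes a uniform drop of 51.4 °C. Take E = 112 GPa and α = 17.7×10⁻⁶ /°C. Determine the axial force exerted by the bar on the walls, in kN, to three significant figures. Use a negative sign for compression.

Free thermal expansion αLΔT = 17.7e-6 · 9910 · -51.4 = -9.016 mm.
The walls impose strain ε = −(-9.016)/9910 = 9.0978e-04; σ = Eε = 112000 · 9.0978e-04 = 101.9 MPa.
Wall reaction R = σ·A = 101.9·354.4 = 36110 N = 36.11 kN.

36.1 kN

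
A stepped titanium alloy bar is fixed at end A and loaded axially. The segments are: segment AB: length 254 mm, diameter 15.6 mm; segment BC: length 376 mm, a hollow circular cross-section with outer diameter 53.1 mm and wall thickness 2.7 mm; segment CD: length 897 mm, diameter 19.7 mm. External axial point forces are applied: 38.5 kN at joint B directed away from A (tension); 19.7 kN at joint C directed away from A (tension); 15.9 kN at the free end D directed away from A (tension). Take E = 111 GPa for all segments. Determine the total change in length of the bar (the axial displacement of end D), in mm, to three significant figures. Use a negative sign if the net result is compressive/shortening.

1.59 mm

Internal axial forces (sectioning from the free end, tension +): N_CD = 15.9 kN, N_BC = 35.6 kN, N_AB = 74.1 kN.
A_AB = 191.1 mm².
A_BC = 427.5 mm².
A_CD = 304.8 mm².
δ_AB = 74100·254/(191.1·111000) = 0.8871 mm
δ_BC = 35600·376/(427.5·111000) = 0.2821 mm
δ_CD = 15900·897/(304.8·111000) = 0.4215 mm
δ = Σδ_i = 1.591 mm.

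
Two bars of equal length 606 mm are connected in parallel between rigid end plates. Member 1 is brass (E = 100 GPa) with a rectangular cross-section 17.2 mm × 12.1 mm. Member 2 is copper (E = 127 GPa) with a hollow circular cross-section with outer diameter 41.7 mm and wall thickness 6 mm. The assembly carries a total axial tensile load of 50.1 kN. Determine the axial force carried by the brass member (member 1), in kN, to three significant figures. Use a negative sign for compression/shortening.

9.81 kN

A_1 = 208.1 mm².
A_2 = 672.9 mm².
Equal strain + equilibrium ⇒ each member carries load in proportion to AE: A₁E₁ = 20810000 N, A₂E₂ = 85460000 N, ΣAE = 106300000 N.
F₁ = P·A₁E₁/ΣAE = 50100·20810000/106300000 = 9811 N.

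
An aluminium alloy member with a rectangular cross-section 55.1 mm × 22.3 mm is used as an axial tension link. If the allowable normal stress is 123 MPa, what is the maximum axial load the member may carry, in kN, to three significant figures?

151 kN

A = 1229 mm².
P_max = σ_allow · A = 123 · 1229 = 151100 N = 151.1 kN.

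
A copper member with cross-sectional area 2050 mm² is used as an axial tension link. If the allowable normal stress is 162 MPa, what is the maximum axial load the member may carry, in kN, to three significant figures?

332 kN

P_max = σ_allow · A = 162 · 2050 = 332100 N = 332.1 kN.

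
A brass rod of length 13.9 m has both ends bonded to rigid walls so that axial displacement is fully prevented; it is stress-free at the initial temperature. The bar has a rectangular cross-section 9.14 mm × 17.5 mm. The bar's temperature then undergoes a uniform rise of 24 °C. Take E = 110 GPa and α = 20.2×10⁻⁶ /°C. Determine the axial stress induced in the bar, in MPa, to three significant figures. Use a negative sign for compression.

Free thermal expansion αLΔT = 20.2e-6 · 13900 · 24 = 6.739 mm.
The walls impose strain ε = −(6.739)/13900 = -4.8480e-04; σ = Eε = 110000 · -4.8480e-04 = -53.33 MPa.

-53.3 MPa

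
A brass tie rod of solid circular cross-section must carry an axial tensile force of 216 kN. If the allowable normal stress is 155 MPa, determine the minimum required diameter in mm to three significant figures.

Required area A ≥ P/σ_allow = 216000/155 = 1394 mm².
For a solid circular section, d ≥ √(4A/π) = 42.12 mm.

42.1 mm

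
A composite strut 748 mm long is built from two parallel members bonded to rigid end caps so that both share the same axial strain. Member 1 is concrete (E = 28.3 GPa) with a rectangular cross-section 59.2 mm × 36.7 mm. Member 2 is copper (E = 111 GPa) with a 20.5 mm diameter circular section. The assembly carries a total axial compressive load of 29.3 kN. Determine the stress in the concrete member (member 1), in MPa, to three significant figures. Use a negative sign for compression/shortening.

-8.45 MPa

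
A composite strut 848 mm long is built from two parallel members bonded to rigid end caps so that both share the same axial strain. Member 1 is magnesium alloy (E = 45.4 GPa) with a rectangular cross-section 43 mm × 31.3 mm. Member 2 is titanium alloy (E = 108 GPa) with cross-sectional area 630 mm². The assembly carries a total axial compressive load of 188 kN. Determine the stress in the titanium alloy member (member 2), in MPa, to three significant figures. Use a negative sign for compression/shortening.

-157 MPa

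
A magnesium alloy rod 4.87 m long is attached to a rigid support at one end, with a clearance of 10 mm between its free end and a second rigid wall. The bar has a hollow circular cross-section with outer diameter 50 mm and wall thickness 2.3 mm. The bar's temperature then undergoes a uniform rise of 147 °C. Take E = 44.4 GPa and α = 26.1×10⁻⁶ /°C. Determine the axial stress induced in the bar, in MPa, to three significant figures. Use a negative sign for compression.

-79.2 MPa

Free thermal expansion αLΔT = 26.1e-6 · 4870 · 147 = 18.68 mm.
The walls engage after the gap closes; constrained expansion = 18.68 − 10 = 8.685 mm.
The walls impose strain ε = −(8.685)/4870 = -1.7833e-03; σ = Eε = 44400 · -1.7833e-03 = -79.18 MPa.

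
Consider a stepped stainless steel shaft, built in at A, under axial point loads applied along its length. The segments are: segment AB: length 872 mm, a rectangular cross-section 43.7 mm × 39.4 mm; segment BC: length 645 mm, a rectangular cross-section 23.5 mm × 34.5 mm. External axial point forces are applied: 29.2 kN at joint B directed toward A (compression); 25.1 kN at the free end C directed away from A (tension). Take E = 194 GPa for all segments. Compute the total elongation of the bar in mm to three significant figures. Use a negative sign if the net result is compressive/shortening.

0.0922 mm

Internal axial forces (sectioning from the free end, tension +): N_BC = 25.1 kN, N_AB = -4.1 kN.
A_AB = 1722 mm².
A_BC = 810.8 mm².
δ_AB = -4100·872/(1722·194000) = -0.0107 mm
δ_BC = 25100·645/(810.8·194000) = 0.1029 mm
δ = Σδ_i = 0.09223 mm.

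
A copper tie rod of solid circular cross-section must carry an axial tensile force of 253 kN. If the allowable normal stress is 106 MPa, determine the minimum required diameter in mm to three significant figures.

55.1 mm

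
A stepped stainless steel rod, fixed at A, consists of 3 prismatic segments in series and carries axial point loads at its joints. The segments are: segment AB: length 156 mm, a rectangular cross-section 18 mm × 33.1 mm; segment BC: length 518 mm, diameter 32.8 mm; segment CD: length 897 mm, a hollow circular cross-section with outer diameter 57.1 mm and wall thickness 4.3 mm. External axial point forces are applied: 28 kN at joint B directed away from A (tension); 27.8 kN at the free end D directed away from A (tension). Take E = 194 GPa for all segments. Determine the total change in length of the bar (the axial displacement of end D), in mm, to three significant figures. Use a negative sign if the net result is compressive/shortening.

Internal axial forces (sectioning from the free end, tension +): N_CD = 27.8 kN, N_BC = 27.8 kN, N_AB = 55.8 kN.
A_AB = 595.8 mm².
A_BC = 845 mm².
A_CD = 713.3 mm².
δ_AB = 55800·156/(595.8·194000) = 0.07531 mm
δ_BC = 27800·518/(845·194000) = 0.08785 mm
δ_CD = 27800·897/(713.3·194000) = 0.1802 mm
δ = Σδ_i = 0.3434 mm.

0.343 mm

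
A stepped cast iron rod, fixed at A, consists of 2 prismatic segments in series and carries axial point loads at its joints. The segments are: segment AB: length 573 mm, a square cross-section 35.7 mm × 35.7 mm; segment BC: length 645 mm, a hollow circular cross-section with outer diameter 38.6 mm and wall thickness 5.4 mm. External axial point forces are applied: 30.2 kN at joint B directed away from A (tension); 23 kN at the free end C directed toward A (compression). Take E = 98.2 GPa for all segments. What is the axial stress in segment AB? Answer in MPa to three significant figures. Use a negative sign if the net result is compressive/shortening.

5.65 MPa

Internal axial forces (sectioning from the free end, tension +): N_BC = -23 kN, N_AB = 7.2 kN.
A_AB = 1274 mm².
σ_AB = N_AB/A_AB = 7200/1274 = 5.649 MPa.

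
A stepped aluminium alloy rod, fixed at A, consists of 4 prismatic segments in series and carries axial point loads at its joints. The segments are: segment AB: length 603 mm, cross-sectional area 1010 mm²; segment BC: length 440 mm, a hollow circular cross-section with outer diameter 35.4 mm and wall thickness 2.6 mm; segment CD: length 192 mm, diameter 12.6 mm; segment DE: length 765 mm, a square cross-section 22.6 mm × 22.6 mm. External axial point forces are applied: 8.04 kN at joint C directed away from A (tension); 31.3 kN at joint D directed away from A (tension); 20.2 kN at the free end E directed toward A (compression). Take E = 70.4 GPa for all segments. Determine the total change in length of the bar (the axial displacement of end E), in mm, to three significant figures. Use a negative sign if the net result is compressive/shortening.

0.422 mm

Internal axial forces (sectioning from the free end, tension +): N_DE = -20.2 kN, N_CD = 11.1 kN, N_BC = 19.14 kN, N_AB = 19.14 kN.
A_BC = 267.9 mm².
A_CD = 124.7 mm².
A_DE = 510.8 mm².
δ_AB = 19140·603/(1010·70400) = 0.1623 mm
δ_BC = 19140·440/(267.9·70400) = 0.4465 mm
δ_CD = 11100·192/(124.7·70400) = 0.2428 mm
δ_DE = -20200·765/(510.8·70400) = -0.4298 mm
δ = Σδ_i = 0.4218 mm.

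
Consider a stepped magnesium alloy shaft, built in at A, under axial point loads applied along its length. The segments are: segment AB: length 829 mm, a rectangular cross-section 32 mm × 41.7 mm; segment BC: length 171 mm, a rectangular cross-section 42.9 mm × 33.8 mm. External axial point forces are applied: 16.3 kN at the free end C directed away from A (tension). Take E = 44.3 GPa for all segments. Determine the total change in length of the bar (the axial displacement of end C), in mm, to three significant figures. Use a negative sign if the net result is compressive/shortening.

0.272 mm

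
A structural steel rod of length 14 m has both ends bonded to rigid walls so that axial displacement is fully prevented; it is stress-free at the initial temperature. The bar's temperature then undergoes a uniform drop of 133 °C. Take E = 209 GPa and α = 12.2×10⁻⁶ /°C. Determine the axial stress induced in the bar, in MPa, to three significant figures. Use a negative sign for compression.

339 MPa

Free thermal expansion αLΔT = 12.2e-6 · 14000 · -133 = -22.72 mm.
The walls impose strain ε = −(-22.72)/14000 = 1.6226e-03; σ = Eε = 209000 · 1.6226e-03 = 339.1 MPa.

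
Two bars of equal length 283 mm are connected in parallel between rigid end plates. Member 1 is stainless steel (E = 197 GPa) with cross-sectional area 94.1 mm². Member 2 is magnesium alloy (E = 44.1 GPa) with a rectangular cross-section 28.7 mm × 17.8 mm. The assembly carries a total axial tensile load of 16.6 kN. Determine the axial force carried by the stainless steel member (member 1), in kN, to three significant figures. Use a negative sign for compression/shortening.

7.49 kN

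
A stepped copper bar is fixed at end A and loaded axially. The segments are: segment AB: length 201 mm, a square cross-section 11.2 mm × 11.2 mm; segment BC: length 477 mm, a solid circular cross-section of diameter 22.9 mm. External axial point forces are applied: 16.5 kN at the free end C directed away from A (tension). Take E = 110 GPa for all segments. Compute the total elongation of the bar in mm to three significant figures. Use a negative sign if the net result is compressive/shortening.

Internal axial forces (sectioning from the free end, tension +): N_BC = 16.5 kN, N_AB = 16.5 kN.
A_AB = 125.4 mm².
A_BC = 411.9 mm².
δ_AB = 16500·201/(125.4·110000) = 0.2404 mm
δ_BC = 16500·477/(411.9·110000) = 0.1737 mm
δ = Σδ_i = 0.4141 mm.

0.414 mm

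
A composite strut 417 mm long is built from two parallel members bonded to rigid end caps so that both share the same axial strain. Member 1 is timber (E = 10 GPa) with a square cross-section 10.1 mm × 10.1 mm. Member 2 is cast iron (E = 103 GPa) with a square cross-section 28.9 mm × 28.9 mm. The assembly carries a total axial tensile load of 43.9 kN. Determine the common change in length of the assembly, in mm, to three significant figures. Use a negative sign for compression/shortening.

A_1 = 102 mm².
A_2 = 835.2 mm².
Equal strain + equilibrium ⇒ each member carries load in proportion to AE: A₁E₁ = 1020000 N, A₂E₂ = 86030000 N, ΣAE = 87050000 N.
δ = PL/ΣAE = 43900·417/87050000 = 0.2103 mm.

0.210 mm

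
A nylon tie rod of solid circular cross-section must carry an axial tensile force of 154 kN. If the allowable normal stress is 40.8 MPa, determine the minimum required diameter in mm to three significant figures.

Required area A ≥ P/σ_allow = 154000/40.8 = 3775 mm².
For a solid circular section, d ≥ √(4A/π) = 69.32 mm.

69.3 mm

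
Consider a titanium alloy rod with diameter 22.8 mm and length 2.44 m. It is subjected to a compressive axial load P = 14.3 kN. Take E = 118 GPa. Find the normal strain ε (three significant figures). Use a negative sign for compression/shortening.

A = 408.3 mm².
σ = N/A = -35.02 MPa; ε = σ/E = -35.02/118000 = -2.968e-04.

-2.97e-04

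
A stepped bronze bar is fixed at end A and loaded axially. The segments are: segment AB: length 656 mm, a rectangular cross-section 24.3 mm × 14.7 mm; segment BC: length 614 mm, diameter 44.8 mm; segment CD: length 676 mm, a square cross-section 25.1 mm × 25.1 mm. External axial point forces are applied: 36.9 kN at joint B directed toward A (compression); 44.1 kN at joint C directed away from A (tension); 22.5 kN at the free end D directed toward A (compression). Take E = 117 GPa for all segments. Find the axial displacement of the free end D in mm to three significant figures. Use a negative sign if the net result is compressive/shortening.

-0.375 mm

Internal axial forces (sectioning from the free end, tension +): N_CD = -22.5 kN, N_BC = 21.6 kN, N_AB = -15.3 kN.
A_AB = 357.2 mm².
A_BC = 1576 mm².
A_CD = 630 mm².
δ_AB = -15300·656/(357.2·117000) = -0.2402 mm
δ_BC = 21600·614/(1576·117000) = 0.07191 mm
δ_CD = -22500·676/(630·117000) = -0.2063 mm
δ = Σδ_i = -0.3746 mm.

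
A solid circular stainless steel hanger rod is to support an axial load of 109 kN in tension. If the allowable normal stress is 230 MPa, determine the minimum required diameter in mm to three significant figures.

24.6 mm

Required area A ≥ P/σ_allow = 109000/230 = 473.9 mm².
For a solid circular section, d ≥ √(4A/π) = 24.56 mm.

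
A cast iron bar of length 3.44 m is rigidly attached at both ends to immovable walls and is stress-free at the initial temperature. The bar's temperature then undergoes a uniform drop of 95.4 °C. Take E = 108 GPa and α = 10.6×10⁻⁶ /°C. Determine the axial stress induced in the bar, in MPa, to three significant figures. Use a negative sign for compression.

Free thermal expansion αLΔT = 10.6e-6 · 3440 · -95.4 = -3.479 mm.
The walls impose strain ε = −(-3.479)/3440 = 1.0112e-03; σ = Eε = 108000 · 1.0112e-03 = 109.2 MPa.

109 MPa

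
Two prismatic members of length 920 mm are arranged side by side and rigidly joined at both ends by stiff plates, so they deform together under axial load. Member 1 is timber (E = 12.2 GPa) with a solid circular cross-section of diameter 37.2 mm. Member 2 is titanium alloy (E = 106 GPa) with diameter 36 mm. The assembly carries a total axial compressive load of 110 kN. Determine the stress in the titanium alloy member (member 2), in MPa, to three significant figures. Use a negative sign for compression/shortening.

-96.2 MPa

A_1 = 1087 mm².
A_2 = 1018 mm².
Equal strain + equilibrium ⇒ each member carries load in proportion to AE: A₁E₁ = 13260000 N, A₂E₂ = 107900000 N, ΣAE = 121200000 N.
σ₂ = P·E₂/ΣAE = -110000·106000/121200000 = -96.24 MPa.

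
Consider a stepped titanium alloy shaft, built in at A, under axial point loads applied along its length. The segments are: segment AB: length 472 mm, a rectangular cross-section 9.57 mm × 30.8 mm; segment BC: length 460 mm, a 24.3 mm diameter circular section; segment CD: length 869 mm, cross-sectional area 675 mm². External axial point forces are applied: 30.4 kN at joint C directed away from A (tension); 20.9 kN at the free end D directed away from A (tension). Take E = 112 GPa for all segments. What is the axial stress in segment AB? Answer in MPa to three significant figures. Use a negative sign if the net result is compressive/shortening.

Internal axial forces (sectioning from the free end, tension +): N_CD = 20.9 kN, N_BC = 51.3 kN, N_AB = 51.3 kN.
A_AB = 294.8 mm².
σ_AB = N_AB/A_AB = 51300/294.8 = 174 MPa.

174 MPa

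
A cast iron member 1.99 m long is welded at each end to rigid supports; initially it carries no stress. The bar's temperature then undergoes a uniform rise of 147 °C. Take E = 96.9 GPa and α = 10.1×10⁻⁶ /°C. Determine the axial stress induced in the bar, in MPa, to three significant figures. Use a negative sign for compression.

-144 MPa

Free thermal expansion αLΔT = 10.1e-6 · 1990 · 147 = 2.955 mm.
The walls impose strain ε = −(2.955)/1990 = -1.4847e-03; σ = Eε = 96900 · -1.4847e-03 = -143.9 MPa.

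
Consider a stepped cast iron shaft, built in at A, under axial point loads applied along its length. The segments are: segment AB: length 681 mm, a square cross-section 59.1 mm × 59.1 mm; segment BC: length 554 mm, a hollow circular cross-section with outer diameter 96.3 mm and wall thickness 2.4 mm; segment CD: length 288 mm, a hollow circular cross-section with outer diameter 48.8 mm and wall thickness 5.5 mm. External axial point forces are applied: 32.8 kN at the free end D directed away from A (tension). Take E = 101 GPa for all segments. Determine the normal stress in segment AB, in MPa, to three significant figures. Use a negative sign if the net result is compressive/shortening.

9.39 MPa

Internal axial forces (sectioning from the free end, tension +): N_CD = 32.8 kN, N_BC = 32.8 kN, N_AB = 32.8 kN.
A_AB = 3493 mm².
σ_AB = N_AB/A_AB = 32800/3493 = 9.391 MPa.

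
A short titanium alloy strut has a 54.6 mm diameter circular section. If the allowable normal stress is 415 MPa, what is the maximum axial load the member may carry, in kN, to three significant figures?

972 kN

A = 2341 mm².
P_max = σ_allow · A = 415 · 2341 = 971700 N = 971.7 kN.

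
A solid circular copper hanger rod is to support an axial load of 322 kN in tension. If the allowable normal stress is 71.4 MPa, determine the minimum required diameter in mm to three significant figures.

75.8 mm

Required area A ≥ P/σ_allow = 322000/71.4 = 4510 mm².
For a solid circular section, d ≥ √(4A/π) = 75.78 mm.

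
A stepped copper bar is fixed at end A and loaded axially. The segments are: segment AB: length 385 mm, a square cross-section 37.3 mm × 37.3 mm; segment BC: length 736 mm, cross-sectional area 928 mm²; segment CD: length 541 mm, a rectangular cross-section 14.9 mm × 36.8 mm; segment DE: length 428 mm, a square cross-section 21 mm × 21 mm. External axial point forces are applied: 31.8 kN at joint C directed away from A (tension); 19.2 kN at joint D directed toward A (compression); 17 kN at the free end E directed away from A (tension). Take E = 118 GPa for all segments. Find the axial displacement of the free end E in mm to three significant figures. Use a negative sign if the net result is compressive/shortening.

0.390 mm

Internal axial forces (sectioning from the free end, tension +): N_DE = 17 kN, N_CD = -2.2 kN, N_BC = 29.6 kN, N_AB = 29.6 kN.
A_AB = 1391 mm².
A_CD = 548.3 mm².
A_DE = 441 mm².
δ_AB = 29600·385/(1391·118000) = 0.06941 mm
δ_BC = 29600·736/(928·118000) = 0.1989 mm
δ_CD = -2200·541/(548.3·118000) = -0.0184 mm
δ_DE = 17000·428/(441·118000) = 0.1398 mm
δ = Σδ_i = 0.3898 mm.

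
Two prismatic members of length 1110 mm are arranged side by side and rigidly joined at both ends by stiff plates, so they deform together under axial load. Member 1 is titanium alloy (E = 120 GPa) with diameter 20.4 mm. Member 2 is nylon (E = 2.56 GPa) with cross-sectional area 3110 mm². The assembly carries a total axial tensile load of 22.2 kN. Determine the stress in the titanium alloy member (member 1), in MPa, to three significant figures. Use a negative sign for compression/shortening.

A_1 = 326.9 mm².
Equal strain + equilibrium ⇒ each member carries load in proportion to AE: A₁E₁ = 39220000 N, A₂E₂ = 7962000 N, ΣAE = 47180000 N.
σ₁ = P·E₁/ΣAE = 22200·120000/47180000 = 56.46 MPa.

56.5 MPa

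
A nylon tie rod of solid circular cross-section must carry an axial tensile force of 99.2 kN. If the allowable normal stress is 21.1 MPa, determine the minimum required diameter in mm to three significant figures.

Required area A ≥ P/σ_allow = 99200/21.1 = 4701 mm².
For a solid circular section, d ≥ √(4A/π) = 77.37 mm.

77.4 mm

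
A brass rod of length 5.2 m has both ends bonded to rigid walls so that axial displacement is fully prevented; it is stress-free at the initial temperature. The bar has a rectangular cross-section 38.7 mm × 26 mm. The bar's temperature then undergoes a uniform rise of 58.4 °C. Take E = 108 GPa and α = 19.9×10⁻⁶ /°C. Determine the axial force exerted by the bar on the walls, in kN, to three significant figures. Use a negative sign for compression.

Free thermal expansion αLΔT = 19.9e-6 · 5200 · 58.4 = 6.043 mm.
The walls impose strain ε = −(6.043)/5200 = -1.1622e-03; σ = Eε = 108000 · -1.1622e-03 = -125.5 MPa.
Wall reaction R = σ·A = -125.5·1006 = -126300 N = -126.3 kN.

-126 kN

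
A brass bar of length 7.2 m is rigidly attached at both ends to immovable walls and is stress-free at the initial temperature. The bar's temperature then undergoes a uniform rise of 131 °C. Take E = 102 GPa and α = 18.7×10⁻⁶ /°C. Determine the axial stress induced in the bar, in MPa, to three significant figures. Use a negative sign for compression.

Free thermal expansion αLΔT = 18.7e-6 · 7200 · 131 = 17.64 mm.
The walls impose strain ε = −(17.64)/7200 = -2.4497e-03; σ = Eε = 102000 · -2.4497e-03 = -249.9 MPa.

-250 MPa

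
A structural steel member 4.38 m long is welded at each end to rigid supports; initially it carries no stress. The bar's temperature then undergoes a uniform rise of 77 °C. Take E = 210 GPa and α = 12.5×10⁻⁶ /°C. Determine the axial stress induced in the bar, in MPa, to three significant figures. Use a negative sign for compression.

Free thermal expansion αLΔT = 12.5e-6 · 4380 · 77 = 4.216 mm.
The walls impose strain ε = −(4.216)/4380 = -9.6250e-04; σ = Eε = 210000 · -9.6250e-04 = -202.1 MPa.

-202 MPa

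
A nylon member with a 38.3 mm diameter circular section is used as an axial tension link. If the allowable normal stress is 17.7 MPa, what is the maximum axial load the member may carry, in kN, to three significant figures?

20.4 kN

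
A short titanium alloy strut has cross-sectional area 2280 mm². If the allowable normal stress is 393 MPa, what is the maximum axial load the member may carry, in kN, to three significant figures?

896 kN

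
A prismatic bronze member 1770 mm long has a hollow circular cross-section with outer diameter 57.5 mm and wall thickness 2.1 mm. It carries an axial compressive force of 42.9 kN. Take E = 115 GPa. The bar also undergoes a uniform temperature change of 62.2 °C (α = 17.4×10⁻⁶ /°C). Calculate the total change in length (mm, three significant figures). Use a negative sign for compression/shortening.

0.109 mm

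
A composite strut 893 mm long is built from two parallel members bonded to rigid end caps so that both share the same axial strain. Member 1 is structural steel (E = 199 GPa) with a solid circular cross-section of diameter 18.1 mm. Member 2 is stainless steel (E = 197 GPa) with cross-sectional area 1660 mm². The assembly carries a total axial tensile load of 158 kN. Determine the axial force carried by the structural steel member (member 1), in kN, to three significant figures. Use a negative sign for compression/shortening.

A_1 = 257.3 mm².
Equal strain + equilibrium ⇒ each member carries load in proportion to AE: A₁E₁ = 51200000 N, A₂E₂ = 327000000 N, ΣAE = 378200000 N.
F₁ = P·A₁E₁/ΣAE = 158000·51200000/378200000 = 21390 N.

21.4 kN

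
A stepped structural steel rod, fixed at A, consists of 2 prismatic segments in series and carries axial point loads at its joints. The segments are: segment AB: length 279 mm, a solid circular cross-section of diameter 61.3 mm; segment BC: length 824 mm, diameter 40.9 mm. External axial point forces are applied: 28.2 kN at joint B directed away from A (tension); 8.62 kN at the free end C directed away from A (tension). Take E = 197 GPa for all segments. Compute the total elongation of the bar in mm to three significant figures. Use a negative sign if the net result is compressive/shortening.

Internal axial forces (sectioning from the free end, tension +): N_BC = 8.62 kN, N_AB = 36.82 kN.
A_AB = 2951 mm².
A_BC = 1314 mm².
δ_AB = 36820·279/(2951·197000) = 0.01767 mm
δ_BC = 8620·824/(1314·197000) = 0.02744 mm
δ = Σδ_i = 0.04511 mm.

0.0451 mm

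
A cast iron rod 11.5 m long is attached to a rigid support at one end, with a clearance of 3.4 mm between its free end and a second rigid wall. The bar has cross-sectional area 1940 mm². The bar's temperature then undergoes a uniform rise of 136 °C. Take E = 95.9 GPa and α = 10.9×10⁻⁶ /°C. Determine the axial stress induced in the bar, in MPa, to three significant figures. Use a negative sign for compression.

Free thermal expansion αLΔT = 10.9e-6 · 11500 · 136 = 17.05 mm.
The walls engage after the gap closes; constrained expansion = 17.05 − 3.4 = 13.65 mm.
The walls impose strain ε = −(13.65)/11500 = -1.1867e-03; σ = Eε = 95900 · -1.1867e-03 = -113.8 MPa.

-114 MPa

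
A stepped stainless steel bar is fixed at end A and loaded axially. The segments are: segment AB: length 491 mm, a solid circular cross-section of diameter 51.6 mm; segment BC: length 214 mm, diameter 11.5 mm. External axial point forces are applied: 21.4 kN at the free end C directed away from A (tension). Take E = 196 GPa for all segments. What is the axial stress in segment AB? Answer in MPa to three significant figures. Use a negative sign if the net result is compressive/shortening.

10.2 MPa

Internal axial forces (sectioning from the free end, tension +): N_BC = 21.4 kN, N_AB = 21.4 kN.
A_AB = 2091 mm².
σ_AB = N_AB/A_AB = 21400/2091 = 10.23 MPa.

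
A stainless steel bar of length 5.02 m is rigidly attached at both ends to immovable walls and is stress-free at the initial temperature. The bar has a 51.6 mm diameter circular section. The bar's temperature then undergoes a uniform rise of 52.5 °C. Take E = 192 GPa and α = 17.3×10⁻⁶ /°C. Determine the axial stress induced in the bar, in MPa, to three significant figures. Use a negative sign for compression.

-174 MPa

Free thermal expansion αLΔT = 17.3e-6 · 5020 · 52.5 = 4.559 mm.
The walls impose strain ε = −(4.559)/5020 = -9.0825e-04; σ = Eε = 192000 · -9.0825e-04 = -174.4 MPa.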